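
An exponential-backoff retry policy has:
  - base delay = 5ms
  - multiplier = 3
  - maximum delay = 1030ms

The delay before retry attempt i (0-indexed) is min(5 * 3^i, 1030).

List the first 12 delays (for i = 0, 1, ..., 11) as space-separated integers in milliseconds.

Computing each delay:
  i=0: min(5*3^0, 1030) = 5
  i=1: min(5*3^1, 1030) = 15
  i=2: min(5*3^2, 1030) = 45
  i=3: min(5*3^3, 1030) = 135
  i=4: min(5*3^4, 1030) = 405
  i=5: min(5*3^5, 1030) = 1030
  i=6: min(5*3^6, 1030) = 1030
  i=7: min(5*3^7, 1030) = 1030
  i=8: min(5*3^8, 1030) = 1030
  i=9: min(5*3^9, 1030) = 1030
  i=10: min(5*3^10, 1030) = 1030
  i=11: min(5*3^11, 1030) = 1030

Answer: 5 15 45 135 405 1030 1030 1030 1030 1030 1030 1030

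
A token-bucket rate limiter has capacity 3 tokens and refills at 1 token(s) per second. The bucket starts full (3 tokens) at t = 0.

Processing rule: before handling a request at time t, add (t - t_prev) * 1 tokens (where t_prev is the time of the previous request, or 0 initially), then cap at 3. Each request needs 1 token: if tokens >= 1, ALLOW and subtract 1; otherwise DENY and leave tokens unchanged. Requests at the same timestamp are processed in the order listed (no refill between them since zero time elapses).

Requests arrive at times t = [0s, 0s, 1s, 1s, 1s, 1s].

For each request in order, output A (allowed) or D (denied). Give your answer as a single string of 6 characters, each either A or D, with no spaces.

Answer: AAAADD

Derivation:
Simulating step by step:
  req#1 t=0s: ALLOW
  req#2 t=0s: ALLOW
  req#3 t=1s: ALLOW
  req#4 t=1s: ALLOW
  req#5 t=1s: DENY
  req#6 t=1s: DENY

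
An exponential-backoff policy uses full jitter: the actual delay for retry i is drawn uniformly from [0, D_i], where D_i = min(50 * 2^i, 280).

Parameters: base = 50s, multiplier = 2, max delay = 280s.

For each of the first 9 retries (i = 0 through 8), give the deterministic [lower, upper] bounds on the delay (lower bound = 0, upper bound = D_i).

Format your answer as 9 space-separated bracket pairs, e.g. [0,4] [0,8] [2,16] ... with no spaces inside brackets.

Answer: [0,50] [0,100] [0,200] [0,280] [0,280] [0,280] [0,280] [0,280] [0,280]

Derivation:
Computing bounds per retry:
  i=0: D_i=min(50*2^0,280)=50, bounds=[0,50]
  i=1: D_i=min(50*2^1,280)=100, bounds=[0,100]
  i=2: D_i=min(50*2^2,280)=200, bounds=[0,200]
  i=3: D_i=min(50*2^3,280)=280, bounds=[0,280]
  i=4: D_i=min(50*2^4,280)=280, bounds=[0,280]
  i=5: D_i=min(50*2^5,280)=280, bounds=[0,280]
  i=6: D_i=min(50*2^6,280)=280, bounds=[0,280]
  i=7: D_i=min(50*2^7,280)=280, bounds=[0,280]
  i=8: D_i=min(50*2^8,280)=280, bounds=[0,280]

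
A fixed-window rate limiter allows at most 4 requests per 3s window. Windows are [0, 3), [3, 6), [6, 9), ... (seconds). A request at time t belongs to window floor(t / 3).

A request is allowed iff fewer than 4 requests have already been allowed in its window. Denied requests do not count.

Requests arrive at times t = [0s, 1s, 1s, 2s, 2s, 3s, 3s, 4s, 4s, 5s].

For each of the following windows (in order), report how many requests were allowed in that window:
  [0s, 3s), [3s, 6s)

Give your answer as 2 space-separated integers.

Processing requests:
  req#1 t=0s (window 0): ALLOW
  req#2 t=1s (window 0): ALLOW
  req#3 t=1s (window 0): ALLOW
  req#4 t=2s (window 0): ALLOW
  req#5 t=2s (window 0): DENY
  req#6 t=3s (window 1): ALLOW
  req#7 t=3s (window 1): ALLOW
  req#8 t=4s (window 1): ALLOW
  req#9 t=4s (window 1): ALLOW
  req#10 t=5s (window 1): DENY

Allowed counts by window: 4 4

Answer: 4 4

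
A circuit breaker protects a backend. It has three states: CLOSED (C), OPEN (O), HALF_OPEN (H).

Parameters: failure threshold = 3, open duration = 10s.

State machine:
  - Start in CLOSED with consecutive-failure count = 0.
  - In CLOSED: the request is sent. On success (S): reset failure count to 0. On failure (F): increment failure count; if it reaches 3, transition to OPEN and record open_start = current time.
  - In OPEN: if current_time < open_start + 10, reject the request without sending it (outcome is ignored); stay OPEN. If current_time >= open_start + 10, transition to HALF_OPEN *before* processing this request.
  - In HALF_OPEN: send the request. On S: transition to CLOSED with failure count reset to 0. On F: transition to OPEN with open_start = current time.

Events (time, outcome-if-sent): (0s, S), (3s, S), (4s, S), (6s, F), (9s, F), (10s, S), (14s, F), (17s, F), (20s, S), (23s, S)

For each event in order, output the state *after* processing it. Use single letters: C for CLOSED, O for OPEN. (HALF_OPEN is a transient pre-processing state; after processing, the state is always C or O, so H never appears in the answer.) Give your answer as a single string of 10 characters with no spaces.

Answer: CCCCCCCCCC

Derivation:
State after each event:
  event#1 t=0s outcome=S: state=CLOSED
  event#2 t=3s outcome=S: state=CLOSED
  event#3 t=4s outcome=S: state=CLOSED
  event#4 t=6s outcome=F: state=CLOSED
  event#5 t=9s outcome=F: state=CLOSED
  event#6 t=10s outcome=S: state=CLOSED
  event#7 t=14s outcome=F: state=CLOSED
  event#8 t=17s outcome=F: state=CLOSED
  event#9 t=20s outcome=S: state=CLOSED
  event#10 t=23s outcome=S: state=CLOSED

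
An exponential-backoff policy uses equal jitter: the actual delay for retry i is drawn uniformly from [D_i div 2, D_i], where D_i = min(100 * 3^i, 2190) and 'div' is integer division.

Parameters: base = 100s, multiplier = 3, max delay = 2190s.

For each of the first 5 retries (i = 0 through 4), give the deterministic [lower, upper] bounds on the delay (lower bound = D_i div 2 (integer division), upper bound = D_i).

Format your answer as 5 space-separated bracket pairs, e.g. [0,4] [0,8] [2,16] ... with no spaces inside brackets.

Computing bounds per retry:
  i=0: D_i=min(100*3^0,2190)=100, bounds=[50,100]
  i=1: D_i=min(100*3^1,2190)=300, bounds=[150,300]
  i=2: D_i=min(100*3^2,2190)=900, bounds=[450,900]
  i=3: D_i=min(100*3^3,2190)=2190, bounds=[1095,2190]
  i=4: D_i=min(100*3^4,2190)=2190, bounds=[1095,2190]

Answer: [50,100] [150,300] [450,900] [1095,2190] [1095,2190]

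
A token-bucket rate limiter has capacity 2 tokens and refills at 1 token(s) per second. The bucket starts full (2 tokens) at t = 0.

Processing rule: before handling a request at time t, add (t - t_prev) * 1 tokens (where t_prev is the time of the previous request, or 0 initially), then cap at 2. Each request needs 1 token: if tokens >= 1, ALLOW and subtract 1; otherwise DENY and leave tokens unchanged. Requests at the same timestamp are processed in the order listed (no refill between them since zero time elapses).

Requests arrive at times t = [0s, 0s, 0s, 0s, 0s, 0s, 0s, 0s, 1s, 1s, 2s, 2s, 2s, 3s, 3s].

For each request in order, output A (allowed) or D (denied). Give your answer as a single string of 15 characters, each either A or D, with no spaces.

Answer: AADDDDDDADADDAD

Derivation:
Simulating step by step:
  req#1 t=0s: ALLOW
  req#2 t=0s: ALLOW
  req#3 t=0s: DENY
  req#4 t=0s: DENY
  req#5 t=0s: DENY
  req#6 t=0s: DENY
  req#7 t=0s: DENY
  req#8 t=0s: DENY
  req#9 t=1s: ALLOW
  req#10 t=1s: DENY
  req#11 t=2s: ALLOW
  req#12 t=2s: DENY
  req#13 t=2s: DENY
  req#14 t=3s: ALLOW
  req#15 t=3s: DENY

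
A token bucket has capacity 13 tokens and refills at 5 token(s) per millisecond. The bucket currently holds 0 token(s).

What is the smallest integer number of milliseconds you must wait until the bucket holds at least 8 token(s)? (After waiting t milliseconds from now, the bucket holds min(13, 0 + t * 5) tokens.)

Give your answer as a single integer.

Answer: 2

Derivation:
Need 0 + t * 5 >= 8, so t >= 8/5.
Smallest integer t = ceil(8/5) = 2.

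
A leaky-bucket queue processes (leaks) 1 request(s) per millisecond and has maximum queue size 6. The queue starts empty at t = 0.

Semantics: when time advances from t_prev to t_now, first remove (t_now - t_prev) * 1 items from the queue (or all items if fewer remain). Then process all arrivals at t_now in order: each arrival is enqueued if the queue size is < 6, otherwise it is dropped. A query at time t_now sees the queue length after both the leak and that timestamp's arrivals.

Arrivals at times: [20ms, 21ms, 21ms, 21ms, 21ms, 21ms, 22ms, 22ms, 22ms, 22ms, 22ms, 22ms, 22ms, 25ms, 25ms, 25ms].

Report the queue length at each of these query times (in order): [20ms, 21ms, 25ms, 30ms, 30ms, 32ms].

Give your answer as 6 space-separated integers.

Queue lengths at query times:
  query t=20ms: backlog = 1
  query t=21ms: backlog = 5
  query t=25ms: backlog = 6
  query t=30ms: backlog = 1
  query t=30ms: backlog = 1
  query t=32ms: backlog = 0

Answer: 1 5 6 1 1 0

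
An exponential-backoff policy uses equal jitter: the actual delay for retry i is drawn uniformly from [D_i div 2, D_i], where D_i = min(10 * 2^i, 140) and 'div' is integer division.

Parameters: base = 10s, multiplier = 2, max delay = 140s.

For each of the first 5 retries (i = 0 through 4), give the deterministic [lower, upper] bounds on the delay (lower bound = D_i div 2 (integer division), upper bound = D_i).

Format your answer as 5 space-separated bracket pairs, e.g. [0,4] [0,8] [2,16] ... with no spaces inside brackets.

Answer: [5,10] [10,20] [20,40] [40,80] [70,140]

Derivation:
Computing bounds per retry:
  i=0: D_i=min(10*2^0,140)=10, bounds=[5,10]
  i=1: D_i=min(10*2^1,140)=20, bounds=[10,20]
  i=2: D_i=min(10*2^2,140)=40, bounds=[20,40]
  i=3: D_i=min(10*2^3,140)=80, bounds=[40,80]
  i=4: D_i=min(10*2^4,140)=140, bounds=[70,140]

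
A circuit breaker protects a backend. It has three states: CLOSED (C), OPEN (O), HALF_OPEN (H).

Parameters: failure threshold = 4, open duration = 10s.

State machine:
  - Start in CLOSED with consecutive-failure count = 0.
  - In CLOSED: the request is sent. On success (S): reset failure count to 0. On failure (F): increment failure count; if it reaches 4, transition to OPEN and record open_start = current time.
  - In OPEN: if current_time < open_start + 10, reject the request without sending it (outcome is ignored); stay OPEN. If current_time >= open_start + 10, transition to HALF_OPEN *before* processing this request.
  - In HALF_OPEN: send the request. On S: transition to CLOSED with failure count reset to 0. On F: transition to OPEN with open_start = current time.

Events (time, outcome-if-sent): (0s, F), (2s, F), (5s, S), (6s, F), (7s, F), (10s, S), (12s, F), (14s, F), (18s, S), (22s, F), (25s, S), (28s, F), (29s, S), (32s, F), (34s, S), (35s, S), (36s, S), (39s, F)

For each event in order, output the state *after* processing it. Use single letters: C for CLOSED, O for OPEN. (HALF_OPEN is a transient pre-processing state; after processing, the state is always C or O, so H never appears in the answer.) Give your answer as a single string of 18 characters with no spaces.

State after each event:
  event#1 t=0s outcome=F: state=CLOSED
  event#2 t=2s outcome=F: state=CLOSED
  event#3 t=5s outcome=S: state=CLOSED
  event#4 t=6s outcome=F: state=CLOSED
  event#5 t=7s outcome=F: state=CLOSED
  event#6 t=10s outcome=S: state=CLOSED
  event#7 t=12s outcome=F: state=CLOSED
  event#8 t=14s outcome=F: state=CLOSED
  event#9 t=18s outcome=S: state=CLOSED
  event#10 t=22s outcome=F: state=CLOSED
  event#11 t=25s outcome=S: state=CLOSED
  event#12 t=28s outcome=F: state=CLOSED
  event#13 t=29s outcome=S: state=CLOSED
  event#14 t=32s outcome=F: state=CLOSED
  event#15 t=34s outcome=S: state=CLOSED
  event#16 t=35s outcome=S: state=CLOSED
  event#17 t=36s outcome=S: state=CLOSED
  event#18 t=39s outcome=F: state=CLOSED

Answer: CCCCCCCCCCCCCCCCCC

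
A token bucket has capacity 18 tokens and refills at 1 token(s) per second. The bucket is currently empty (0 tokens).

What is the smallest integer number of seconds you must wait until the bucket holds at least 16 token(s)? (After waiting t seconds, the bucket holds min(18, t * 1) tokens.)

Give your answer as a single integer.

Answer: 16

Derivation:
Need t * 1 >= 16, so t >= 16/1.
Smallest integer t = ceil(16/1) = 16.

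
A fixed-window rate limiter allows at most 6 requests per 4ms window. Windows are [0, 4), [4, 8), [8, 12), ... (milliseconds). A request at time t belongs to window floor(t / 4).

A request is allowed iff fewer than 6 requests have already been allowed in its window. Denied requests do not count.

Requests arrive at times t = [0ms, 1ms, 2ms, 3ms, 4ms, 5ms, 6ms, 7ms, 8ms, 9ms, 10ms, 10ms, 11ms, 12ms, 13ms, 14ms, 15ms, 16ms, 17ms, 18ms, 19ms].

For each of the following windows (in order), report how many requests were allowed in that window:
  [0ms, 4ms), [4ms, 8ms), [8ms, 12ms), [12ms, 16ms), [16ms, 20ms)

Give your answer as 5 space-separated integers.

Answer: 4 4 5 4 4

Derivation:
Processing requests:
  req#1 t=0ms (window 0): ALLOW
  req#2 t=1ms (window 0): ALLOW
  req#3 t=2ms (window 0): ALLOW
  req#4 t=3ms (window 0): ALLOW
  req#5 t=4ms (window 1): ALLOW
  req#6 t=5ms (window 1): ALLOW
  req#7 t=6ms (window 1): ALLOW
  req#8 t=7ms (window 1): ALLOW
  req#9 t=8ms (window 2): ALLOW
  req#10 t=9ms (window 2): ALLOW
  req#11 t=10ms (window 2): ALLOW
  req#12 t=10ms (window 2): ALLOW
  req#13 t=11ms (window 2): ALLOW
  req#14 t=12ms (window 3): ALLOW
  req#15 t=13ms (window 3): ALLOW
  req#16 t=14ms (window 3): ALLOW
  req#17 t=15ms (window 3): ALLOW
  req#18 t=16ms (window 4): ALLOW
  req#19 t=17ms (window 4): ALLOW
  req#20 t=18ms (window 4): ALLOW
  req#21 t=19ms (window 4): ALLOW

Allowed counts by window: 4 4 5 4 4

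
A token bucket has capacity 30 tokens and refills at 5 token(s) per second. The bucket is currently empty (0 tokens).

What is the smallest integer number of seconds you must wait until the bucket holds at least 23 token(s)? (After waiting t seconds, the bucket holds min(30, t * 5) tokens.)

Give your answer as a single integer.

Answer: 5

Derivation:
Need t * 5 >= 23, so t >= 23/5.
Smallest integer t = ceil(23/5) = 5.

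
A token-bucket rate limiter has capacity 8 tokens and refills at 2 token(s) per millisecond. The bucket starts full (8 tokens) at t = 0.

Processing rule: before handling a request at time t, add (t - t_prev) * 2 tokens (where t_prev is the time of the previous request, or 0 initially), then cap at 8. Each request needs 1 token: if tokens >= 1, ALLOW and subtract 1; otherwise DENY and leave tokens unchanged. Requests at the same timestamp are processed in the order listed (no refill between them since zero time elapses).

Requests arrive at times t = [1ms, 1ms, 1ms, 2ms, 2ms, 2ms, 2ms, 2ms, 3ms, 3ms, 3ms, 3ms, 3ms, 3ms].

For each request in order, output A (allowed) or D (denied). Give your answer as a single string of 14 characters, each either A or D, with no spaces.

Simulating step by step:
  req#1 t=1ms: ALLOW
  req#2 t=1ms: ALLOW
  req#3 t=1ms: ALLOW
  req#4 t=2ms: ALLOW
  req#5 t=2ms: ALLOW
  req#6 t=2ms: ALLOW
  req#7 t=2ms: ALLOW
  req#8 t=2ms: ALLOW
  req#9 t=3ms: ALLOW
  req#10 t=3ms: ALLOW
  req#11 t=3ms: ALLOW
  req#12 t=3ms: ALLOW
  req#13 t=3ms: DENY
  req#14 t=3ms: DENY

Answer: AAAAAAAAAAAADD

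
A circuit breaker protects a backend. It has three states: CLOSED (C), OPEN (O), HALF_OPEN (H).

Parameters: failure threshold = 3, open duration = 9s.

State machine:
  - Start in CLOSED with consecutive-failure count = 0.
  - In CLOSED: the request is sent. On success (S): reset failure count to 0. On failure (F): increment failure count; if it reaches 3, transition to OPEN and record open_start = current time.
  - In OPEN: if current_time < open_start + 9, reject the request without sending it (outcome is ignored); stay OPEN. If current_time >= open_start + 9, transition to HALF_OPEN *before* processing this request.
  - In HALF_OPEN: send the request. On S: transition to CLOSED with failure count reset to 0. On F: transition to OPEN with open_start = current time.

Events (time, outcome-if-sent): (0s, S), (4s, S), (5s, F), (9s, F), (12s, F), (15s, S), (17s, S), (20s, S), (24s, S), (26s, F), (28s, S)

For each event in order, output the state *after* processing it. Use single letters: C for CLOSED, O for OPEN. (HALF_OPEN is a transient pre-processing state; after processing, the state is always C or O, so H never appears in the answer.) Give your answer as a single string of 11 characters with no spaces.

State after each event:
  event#1 t=0s outcome=S: state=CLOSED
  event#2 t=4s outcome=S: state=CLOSED
  event#3 t=5s outcome=F: state=CLOSED
  event#4 t=9s outcome=F: state=CLOSED
  event#5 t=12s outcome=F: state=OPEN
  event#6 t=15s outcome=S: state=OPEN
  event#7 t=17s outcome=S: state=OPEN
  event#8 t=20s outcome=S: state=OPEN
  event#9 t=24s outcome=S: state=CLOSED
  event#10 t=26s outcome=F: state=CLOSED
  event#11 t=28s outcome=S: state=CLOSED

Answer: CCCCOOOOCCC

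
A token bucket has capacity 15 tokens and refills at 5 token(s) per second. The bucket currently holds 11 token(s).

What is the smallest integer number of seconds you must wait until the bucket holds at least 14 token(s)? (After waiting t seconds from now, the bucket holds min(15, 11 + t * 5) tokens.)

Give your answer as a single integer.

Answer: 1

Derivation:
Need 11 + t * 5 >= 14, so t >= 3/5.
Smallest integer t = ceil(3/5) = 1.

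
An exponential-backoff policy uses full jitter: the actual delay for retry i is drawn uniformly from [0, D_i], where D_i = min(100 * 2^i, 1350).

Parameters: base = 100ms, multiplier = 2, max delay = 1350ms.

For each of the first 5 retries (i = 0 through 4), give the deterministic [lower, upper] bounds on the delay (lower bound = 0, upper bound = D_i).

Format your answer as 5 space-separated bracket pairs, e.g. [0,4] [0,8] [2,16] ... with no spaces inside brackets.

Computing bounds per retry:
  i=0: D_i=min(100*2^0,1350)=100, bounds=[0,100]
  i=1: D_i=min(100*2^1,1350)=200, bounds=[0,200]
  i=2: D_i=min(100*2^2,1350)=400, bounds=[0,400]
  i=3: D_i=min(100*2^3,1350)=800, bounds=[0,800]
  i=4: D_i=min(100*2^4,1350)=1350, bounds=[0,1350]

Answer: [0,100] [0,200] [0,400] [0,800] [0,1350]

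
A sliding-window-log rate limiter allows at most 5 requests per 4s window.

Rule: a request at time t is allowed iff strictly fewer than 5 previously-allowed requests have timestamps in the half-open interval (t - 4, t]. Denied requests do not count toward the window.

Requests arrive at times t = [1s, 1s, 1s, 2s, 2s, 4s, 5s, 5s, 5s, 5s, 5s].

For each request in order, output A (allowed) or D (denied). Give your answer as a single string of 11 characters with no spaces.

Tracking allowed requests in the window:
  req#1 t=1s: ALLOW
  req#2 t=1s: ALLOW
  req#3 t=1s: ALLOW
  req#4 t=2s: ALLOW
  req#5 t=2s: ALLOW
  req#6 t=4s: DENY
  req#7 t=5s: ALLOW
  req#8 t=5s: ALLOW
  req#9 t=5s: ALLOW
  req#10 t=5s: DENY
  req#11 t=5s: DENY

Answer: AAAAADAAADD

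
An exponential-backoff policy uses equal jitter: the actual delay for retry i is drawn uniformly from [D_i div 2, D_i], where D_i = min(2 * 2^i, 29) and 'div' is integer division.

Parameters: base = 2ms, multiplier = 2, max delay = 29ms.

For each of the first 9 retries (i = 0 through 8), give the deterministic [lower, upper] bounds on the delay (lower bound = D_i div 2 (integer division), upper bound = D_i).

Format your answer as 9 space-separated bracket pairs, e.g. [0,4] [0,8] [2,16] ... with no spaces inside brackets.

Computing bounds per retry:
  i=0: D_i=min(2*2^0,29)=2, bounds=[1,2]
  i=1: D_i=min(2*2^1,29)=4, bounds=[2,4]
  i=2: D_i=min(2*2^2,29)=8, bounds=[4,8]
  i=3: D_i=min(2*2^3,29)=16, bounds=[8,16]
  i=4: D_i=min(2*2^4,29)=29, bounds=[14,29]
  i=5: D_i=min(2*2^5,29)=29, bounds=[14,29]
  i=6: D_i=min(2*2^6,29)=29, bounds=[14,29]
  i=7: D_i=min(2*2^7,29)=29, bounds=[14,29]
  i=8: D_i=min(2*2^8,29)=29, bounds=[14,29]

Answer: [1,2] [2,4] [4,8] [8,16] [14,29] [14,29] [14,29] [14,29] [14,29]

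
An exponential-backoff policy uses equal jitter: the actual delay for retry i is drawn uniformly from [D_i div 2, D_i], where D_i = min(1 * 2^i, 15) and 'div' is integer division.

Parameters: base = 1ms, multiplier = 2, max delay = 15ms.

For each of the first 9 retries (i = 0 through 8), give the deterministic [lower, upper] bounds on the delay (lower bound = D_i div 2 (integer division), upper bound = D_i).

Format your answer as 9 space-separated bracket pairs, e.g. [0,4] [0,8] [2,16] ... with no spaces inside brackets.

Computing bounds per retry:
  i=0: D_i=min(1*2^0,15)=1, bounds=[0,1]
  i=1: D_i=min(1*2^1,15)=2, bounds=[1,2]
  i=2: D_i=min(1*2^2,15)=4, bounds=[2,4]
  i=3: D_i=min(1*2^3,15)=8, bounds=[4,8]
  i=4: D_i=min(1*2^4,15)=15, bounds=[7,15]
  i=5: D_i=min(1*2^5,15)=15, bounds=[7,15]
  i=6: D_i=min(1*2^6,15)=15, bounds=[7,15]
  i=7: D_i=min(1*2^7,15)=15, bounds=[7,15]
  i=8: D_i=min(1*2^8,15)=15, bounds=[7,15]

Answer: [0,1] [1,2] [2,4] [4,8] [7,15] [7,15] [7,15] [7,15] [7,15]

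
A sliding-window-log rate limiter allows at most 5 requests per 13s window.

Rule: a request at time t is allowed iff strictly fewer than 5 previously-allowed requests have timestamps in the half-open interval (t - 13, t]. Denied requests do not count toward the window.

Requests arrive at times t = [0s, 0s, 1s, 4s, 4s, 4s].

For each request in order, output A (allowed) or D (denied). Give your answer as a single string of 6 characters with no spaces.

Answer: AAAAAD

Derivation:
Tracking allowed requests in the window:
  req#1 t=0s: ALLOW
  req#2 t=0s: ALLOW
  req#3 t=1s: ALLOW
  req#4 t=4s: ALLOW
  req#5 t=4s: ALLOW
  req#6 t=4s: DENY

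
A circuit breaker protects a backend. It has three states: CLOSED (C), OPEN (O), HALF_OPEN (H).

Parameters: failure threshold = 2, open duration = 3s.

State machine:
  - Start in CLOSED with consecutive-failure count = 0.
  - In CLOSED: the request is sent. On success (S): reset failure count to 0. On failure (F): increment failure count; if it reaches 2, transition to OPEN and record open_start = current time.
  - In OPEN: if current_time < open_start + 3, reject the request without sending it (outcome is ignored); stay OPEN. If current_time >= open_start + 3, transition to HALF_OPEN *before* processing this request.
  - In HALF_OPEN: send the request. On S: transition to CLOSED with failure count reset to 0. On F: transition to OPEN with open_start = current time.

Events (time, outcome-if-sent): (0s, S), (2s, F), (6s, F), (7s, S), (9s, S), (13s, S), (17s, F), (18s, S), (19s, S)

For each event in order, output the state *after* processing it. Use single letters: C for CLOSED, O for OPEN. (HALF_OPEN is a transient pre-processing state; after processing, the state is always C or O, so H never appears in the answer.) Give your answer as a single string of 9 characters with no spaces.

State after each event:
  event#1 t=0s outcome=S: state=CLOSED
  event#2 t=2s outcome=F: state=CLOSED
  event#3 t=6s outcome=F: state=OPEN
  event#4 t=7s outcome=S: state=OPEN
  event#5 t=9s outcome=S: state=CLOSED
  event#6 t=13s outcome=S: state=CLOSED
  event#7 t=17s outcome=F: state=CLOSED
  event#8 t=18s outcome=S: state=CLOSED
  event#9 t=19s outcome=S: state=CLOSED

Answer: CCOOCCCCC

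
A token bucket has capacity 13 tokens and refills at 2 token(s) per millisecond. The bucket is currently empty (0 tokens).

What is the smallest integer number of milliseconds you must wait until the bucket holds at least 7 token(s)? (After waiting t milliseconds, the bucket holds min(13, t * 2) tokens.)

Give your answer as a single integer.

Need t * 2 >= 7, so t >= 7/2.
Smallest integer t = ceil(7/2) = 4.

Answer: 4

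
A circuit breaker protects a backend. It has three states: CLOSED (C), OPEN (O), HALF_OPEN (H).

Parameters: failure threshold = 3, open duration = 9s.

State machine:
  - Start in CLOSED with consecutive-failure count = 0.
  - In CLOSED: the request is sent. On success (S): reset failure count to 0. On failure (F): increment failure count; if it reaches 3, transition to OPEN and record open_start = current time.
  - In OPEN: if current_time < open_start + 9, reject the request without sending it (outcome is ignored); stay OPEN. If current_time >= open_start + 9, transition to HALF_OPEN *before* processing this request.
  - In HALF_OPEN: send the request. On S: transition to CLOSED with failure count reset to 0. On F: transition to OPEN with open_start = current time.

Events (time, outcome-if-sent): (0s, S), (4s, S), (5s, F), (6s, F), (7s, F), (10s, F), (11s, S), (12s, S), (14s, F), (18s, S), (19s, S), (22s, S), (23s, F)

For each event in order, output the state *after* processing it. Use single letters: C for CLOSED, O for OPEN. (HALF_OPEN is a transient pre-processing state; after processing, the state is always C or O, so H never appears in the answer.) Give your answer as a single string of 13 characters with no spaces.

Answer: CCCCOOOOOCCCC

Derivation:
State after each event:
  event#1 t=0s outcome=S: state=CLOSED
  event#2 t=4s outcome=S: state=CLOSED
  event#3 t=5s outcome=F: state=CLOSED
  event#4 t=6s outcome=F: state=CLOSED
  event#5 t=7s outcome=F: state=OPEN
  event#6 t=10s outcome=F: state=OPEN
  event#7 t=11s outcome=S: state=OPEN
  event#8 t=12s outcome=S: state=OPEN
  event#9 t=14s outcome=F: state=OPEN
  event#10 t=18s outcome=S: state=CLOSED
  event#11 t=19s outcome=S: state=CLOSED
  event#12 t=22s outcome=S: state=CLOSED
  event#13 t=23s outcome=F: state=CLOSED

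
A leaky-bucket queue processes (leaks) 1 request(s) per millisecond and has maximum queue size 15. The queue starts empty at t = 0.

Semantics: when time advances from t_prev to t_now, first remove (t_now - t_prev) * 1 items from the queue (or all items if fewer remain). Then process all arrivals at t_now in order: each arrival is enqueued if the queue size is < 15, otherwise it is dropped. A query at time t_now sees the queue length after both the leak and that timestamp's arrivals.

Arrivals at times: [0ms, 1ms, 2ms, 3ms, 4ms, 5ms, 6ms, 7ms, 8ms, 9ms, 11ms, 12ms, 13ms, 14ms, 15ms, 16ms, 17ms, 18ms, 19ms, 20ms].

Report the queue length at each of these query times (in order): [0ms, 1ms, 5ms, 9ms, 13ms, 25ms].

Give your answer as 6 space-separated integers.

Answer: 1 1 1 1 1 0

Derivation:
Queue lengths at query times:
  query t=0ms: backlog = 1
  query t=1ms: backlog = 1
  query t=5ms: backlog = 1
  query t=9ms: backlog = 1
  query t=13ms: backlog = 1
  query t=25ms: backlog = 0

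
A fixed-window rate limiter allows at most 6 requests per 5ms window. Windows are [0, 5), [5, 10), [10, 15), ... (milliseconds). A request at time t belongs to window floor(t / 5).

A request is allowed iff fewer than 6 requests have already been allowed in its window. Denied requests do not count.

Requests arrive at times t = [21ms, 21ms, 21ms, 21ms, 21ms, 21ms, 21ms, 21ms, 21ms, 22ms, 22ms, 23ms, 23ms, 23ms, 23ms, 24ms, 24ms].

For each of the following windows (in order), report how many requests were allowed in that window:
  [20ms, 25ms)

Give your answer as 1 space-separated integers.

Answer: 6

Derivation:
Processing requests:
  req#1 t=21ms (window 4): ALLOW
  req#2 t=21ms (window 4): ALLOW
  req#3 t=21ms (window 4): ALLOW
  req#4 t=21ms (window 4): ALLOW
  req#5 t=21ms (window 4): ALLOW
  req#6 t=21ms (window 4): ALLOW
  req#7 t=21ms (window 4): DENY
  req#8 t=21ms (window 4): DENY
  req#9 t=21ms (window 4): DENY
  req#10 t=22ms (window 4): DENY
  req#11 t=22ms (window 4): DENY
  req#12 t=23ms (window 4): DENY
  req#13 t=23ms (window 4): DENY
  req#14 t=23ms (window 4): DENY
  req#15 t=23ms (window 4): DENY
  req#16 t=24ms (window 4): DENY
  req#17 t=24ms (window 4): DENY

Allowed counts by window: 6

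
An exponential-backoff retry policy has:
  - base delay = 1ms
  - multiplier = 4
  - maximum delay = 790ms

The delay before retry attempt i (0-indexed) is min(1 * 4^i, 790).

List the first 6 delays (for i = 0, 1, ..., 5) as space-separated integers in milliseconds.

Computing each delay:
  i=0: min(1*4^0, 790) = 1
  i=1: min(1*4^1, 790) = 4
  i=2: min(1*4^2, 790) = 16
  i=3: min(1*4^3, 790) = 64
  i=4: min(1*4^4, 790) = 256
  i=5: min(1*4^5, 790) = 790

Answer: 1 4 16 64 256 790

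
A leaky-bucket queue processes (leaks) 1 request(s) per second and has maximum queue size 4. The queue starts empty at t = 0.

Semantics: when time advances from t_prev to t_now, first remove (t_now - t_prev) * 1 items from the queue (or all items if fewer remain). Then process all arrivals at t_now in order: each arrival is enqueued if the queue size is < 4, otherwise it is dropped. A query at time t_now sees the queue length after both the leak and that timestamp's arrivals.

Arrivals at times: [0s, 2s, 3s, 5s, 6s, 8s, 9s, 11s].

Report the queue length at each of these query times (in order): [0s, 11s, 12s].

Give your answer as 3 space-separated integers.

Answer: 1 1 0

Derivation:
Queue lengths at query times:
  query t=0s: backlog = 1
  query t=11s: backlog = 1
  query t=12s: backlog = 0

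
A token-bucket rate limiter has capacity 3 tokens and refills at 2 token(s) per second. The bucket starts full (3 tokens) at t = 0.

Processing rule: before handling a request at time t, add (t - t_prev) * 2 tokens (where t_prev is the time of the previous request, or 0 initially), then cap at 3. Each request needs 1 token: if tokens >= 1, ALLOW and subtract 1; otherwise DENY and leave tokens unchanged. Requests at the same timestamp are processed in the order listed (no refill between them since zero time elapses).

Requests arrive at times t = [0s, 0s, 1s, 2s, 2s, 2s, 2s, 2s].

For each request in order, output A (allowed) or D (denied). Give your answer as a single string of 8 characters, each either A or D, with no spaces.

Simulating step by step:
  req#1 t=0s: ALLOW
  req#2 t=0s: ALLOW
  req#3 t=1s: ALLOW
  req#4 t=2s: ALLOW
  req#5 t=2s: ALLOW
  req#6 t=2s: ALLOW
  req#7 t=2s: DENY
  req#8 t=2s: DENY

Answer: AAAAAADD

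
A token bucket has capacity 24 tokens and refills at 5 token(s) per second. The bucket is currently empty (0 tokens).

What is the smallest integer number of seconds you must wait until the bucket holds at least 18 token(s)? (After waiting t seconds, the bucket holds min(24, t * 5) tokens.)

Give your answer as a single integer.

Answer: 4

Derivation:
Need t * 5 >= 18, so t >= 18/5.
Smallest integer t = ceil(18/5) = 4.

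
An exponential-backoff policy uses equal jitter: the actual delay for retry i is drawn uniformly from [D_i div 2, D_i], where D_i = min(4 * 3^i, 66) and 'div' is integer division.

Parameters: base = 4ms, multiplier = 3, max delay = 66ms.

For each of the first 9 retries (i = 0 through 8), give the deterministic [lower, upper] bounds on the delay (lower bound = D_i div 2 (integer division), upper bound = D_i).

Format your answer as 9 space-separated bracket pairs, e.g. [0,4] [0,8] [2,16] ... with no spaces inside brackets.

Computing bounds per retry:
  i=0: D_i=min(4*3^0,66)=4, bounds=[2,4]
  i=1: D_i=min(4*3^1,66)=12, bounds=[6,12]
  i=2: D_i=min(4*3^2,66)=36, bounds=[18,36]
  i=3: D_i=min(4*3^3,66)=66, bounds=[33,66]
  i=4: D_i=min(4*3^4,66)=66, bounds=[33,66]
  i=5: D_i=min(4*3^5,66)=66, bounds=[33,66]
  i=6: D_i=min(4*3^6,66)=66, bounds=[33,66]
  i=7: D_i=min(4*3^7,66)=66, bounds=[33,66]
  i=8: D_i=min(4*3^8,66)=66, bounds=[33,66]

Answer: [2,4] [6,12] [18,36] [33,66] [33,66] [33,66] [33,66] [33,66] [33,66]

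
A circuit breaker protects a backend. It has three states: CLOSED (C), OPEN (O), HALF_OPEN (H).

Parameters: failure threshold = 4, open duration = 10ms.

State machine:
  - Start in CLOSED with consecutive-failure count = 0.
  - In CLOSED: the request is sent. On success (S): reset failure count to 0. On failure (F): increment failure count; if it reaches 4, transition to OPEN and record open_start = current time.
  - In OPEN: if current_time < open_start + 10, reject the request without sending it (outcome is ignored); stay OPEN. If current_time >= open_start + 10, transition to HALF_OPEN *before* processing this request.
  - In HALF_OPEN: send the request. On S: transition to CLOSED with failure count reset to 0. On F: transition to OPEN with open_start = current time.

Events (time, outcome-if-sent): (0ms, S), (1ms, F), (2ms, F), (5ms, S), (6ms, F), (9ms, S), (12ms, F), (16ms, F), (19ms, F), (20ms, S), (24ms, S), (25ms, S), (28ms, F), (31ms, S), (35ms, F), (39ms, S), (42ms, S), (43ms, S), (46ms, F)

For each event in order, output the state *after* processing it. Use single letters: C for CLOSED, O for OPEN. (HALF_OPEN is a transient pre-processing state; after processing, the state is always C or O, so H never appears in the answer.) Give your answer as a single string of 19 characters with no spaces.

State after each event:
  event#1 t=0ms outcome=S: state=CLOSED
  event#2 t=1ms outcome=F: state=CLOSED
  event#3 t=2ms outcome=F: state=CLOSED
  event#4 t=5ms outcome=S: state=CLOSED
  event#5 t=6ms outcome=F: state=CLOSED
  event#6 t=9ms outcome=S: state=CLOSED
  event#7 t=12ms outcome=F: state=CLOSED
  event#8 t=16ms outcome=F: state=CLOSED
  event#9 t=19ms outcome=F: state=CLOSED
  event#10 t=20ms outcome=S: state=CLOSED
  event#11 t=24ms outcome=S: state=CLOSED
  event#12 t=25ms outcome=S: state=CLOSED
  event#13 t=28ms outcome=F: state=CLOSED
  event#14 t=31ms outcome=S: state=CLOSED
  event#15 t=35ms outcome=F: state=CLOSED
  event#16 t=39ms outcome=S: state=CLOSED
  event#17 t=42ms outcome=S: state=CLOSED
  event#18 t=43ms outcome=S: state=CLOSED
  event#19 t=46ms outcome=F: state=CLOSED

Answer: CCCCCCCCCCCCCCCCCCC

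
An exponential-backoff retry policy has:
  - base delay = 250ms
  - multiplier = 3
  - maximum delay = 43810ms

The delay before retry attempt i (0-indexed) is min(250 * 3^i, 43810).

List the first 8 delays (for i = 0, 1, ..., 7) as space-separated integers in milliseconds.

Computing each delay:
  i=0: min(250*3^0, 43810) = 250
  i=1: min(250*3^1, 43810) = 750
  i=2: min(250*3^2, 43810) = 2250
  i=3: min(250*3^3, 43810) = 6750
  i=4: min(250*3^4, 43810) = 20250
  i=5: min(250*3^5, 43810) = 43810
  i=6: min(250*3^6, 43810) = 43810
  i=7: min(250*3^7, 43810) = 43810

Answer: 250 750 2250 6750 20250 43810 43810 43810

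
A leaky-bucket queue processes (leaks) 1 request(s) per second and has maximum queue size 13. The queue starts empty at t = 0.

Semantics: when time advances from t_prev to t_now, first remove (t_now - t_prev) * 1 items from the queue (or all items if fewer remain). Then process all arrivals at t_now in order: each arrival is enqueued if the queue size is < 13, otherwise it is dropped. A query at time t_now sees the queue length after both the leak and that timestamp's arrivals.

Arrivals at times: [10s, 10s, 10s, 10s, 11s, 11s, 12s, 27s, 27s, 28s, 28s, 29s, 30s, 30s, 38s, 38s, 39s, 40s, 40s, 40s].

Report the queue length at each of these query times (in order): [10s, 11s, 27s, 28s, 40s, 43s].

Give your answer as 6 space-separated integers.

Answer: 4 5 2 3 4 1

Derivation:
Queue lengths at query times:
  query t=10s: backlog = 4
  query t=11s: backlog = 5
  query t=27s: backlog = 2
  query t=28s: backlog = 3
  query t=40s: backlog = 4
  query t=43s: backlog = 1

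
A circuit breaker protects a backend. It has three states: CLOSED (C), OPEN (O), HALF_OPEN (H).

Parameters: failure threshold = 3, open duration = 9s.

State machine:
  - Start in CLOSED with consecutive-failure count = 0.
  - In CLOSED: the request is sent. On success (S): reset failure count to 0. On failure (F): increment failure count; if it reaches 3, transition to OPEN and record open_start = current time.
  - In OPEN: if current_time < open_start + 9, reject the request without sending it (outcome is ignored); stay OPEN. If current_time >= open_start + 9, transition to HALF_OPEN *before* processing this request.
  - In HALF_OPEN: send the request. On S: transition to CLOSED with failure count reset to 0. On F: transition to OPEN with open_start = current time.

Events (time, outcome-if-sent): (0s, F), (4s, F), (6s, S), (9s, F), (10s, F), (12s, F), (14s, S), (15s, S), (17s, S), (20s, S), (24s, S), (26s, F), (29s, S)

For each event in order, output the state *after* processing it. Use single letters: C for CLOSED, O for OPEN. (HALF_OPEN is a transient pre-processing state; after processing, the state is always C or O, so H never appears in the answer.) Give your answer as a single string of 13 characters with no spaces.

State after each event:
  event#1 t=0s outcome=F: state=CLOSED
  event#2 t=4s outcome=F: state=CLOSED
  event#3 t=6s outcome=S: state=CLOSED
  event#4 t=9s outcome=F: state=CLOSED
  event#5 t=10s outcome=F: state=CLOSED
  event#6 t=12s outcome=F: state=OPEN
  event#7 t=14s outcome=S: state=OPEN
  event#8 t=15s outcome=S: state=OPEN
  event#9 t=17s outcome=S: state=OPEN
  event#10 t=20s outcome=S: state=OPEN
  event#11 t=24s outcome=S: state=CLOSED
  event#12 t=26s outcome=F: state=CLOSED
  event#13 t=29s outcome=S: state=CLOSED

Answer: CCCCCOOOOOCCC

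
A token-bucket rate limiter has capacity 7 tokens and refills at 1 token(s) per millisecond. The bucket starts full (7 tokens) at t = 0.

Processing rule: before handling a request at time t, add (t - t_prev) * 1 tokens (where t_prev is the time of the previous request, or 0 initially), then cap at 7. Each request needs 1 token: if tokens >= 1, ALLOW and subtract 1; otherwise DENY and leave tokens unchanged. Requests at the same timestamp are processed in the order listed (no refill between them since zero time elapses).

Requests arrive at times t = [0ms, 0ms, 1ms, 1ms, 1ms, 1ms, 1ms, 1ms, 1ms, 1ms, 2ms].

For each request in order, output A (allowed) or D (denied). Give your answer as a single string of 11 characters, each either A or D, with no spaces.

Simulating step by step:
  req#1 t=0ms: ALLOW
  req#2 t=0ms: ALLOW
  req#3 t=1ms: ALLOW
  req#4 t=1ms: ALLOW
  req#5 t=1ms: ALLOW
  req#6 t=1ms: ALLOW
  req#7 t=1ms: ALLOW
  req#8 t=1ms: ALLOW
  req#9 t=1ms: DENY
  req#10 t=1ms: DENY
  req#11 t=2ms: ALLOW

Answer: AAAAAAAADDA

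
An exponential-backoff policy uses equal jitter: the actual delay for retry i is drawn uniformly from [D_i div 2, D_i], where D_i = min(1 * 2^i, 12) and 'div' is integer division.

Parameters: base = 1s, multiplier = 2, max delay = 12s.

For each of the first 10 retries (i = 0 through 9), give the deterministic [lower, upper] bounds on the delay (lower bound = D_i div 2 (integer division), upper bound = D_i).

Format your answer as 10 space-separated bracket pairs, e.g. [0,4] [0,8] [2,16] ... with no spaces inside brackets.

Computing bounds per retry:
  i=0: D_i=min(1*2^0,12)=1, bounds=[0,1]
  i=1: D_i=min(1*2^1,12)=2, bounds=[1,2]
  i=2: D_i=min(1*2^2,12)=4, bounds=[2,4]
  i=3: D_i=min(1*2^3,12)=8, bounds=[4,8]
  i=4: D_i=min(1*2^4,12)=12, bounds=[6,12]
  i=5: D_i=min(1*2^5,12)=12, bounds=[6,12]
  i=6: D_i=min(1*2^6,12)=12, bounds=[6,12]
  i=7: D_i=min(1*2^7,12)=12, bounds=[6,12]
  i=8: D_i=min(1*2^8,12)=12, bounds=[6,12]
  i=9: D_i=min(1*2^9,12)=12, bounds=[6,12]

Answer: [0,1] [1,2] [2,4] [4,8] [6,12] [6,12] [6,12] [6,12] [6,12] [6,12]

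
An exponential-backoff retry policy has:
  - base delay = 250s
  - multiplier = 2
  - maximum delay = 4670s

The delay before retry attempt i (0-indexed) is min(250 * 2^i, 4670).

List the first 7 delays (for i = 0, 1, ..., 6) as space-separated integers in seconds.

Answer: 250 500 1000 2000 4000 4670 4670

Derivation:
Computing each delay:
  i=0: min(250*2^0, 4670) = 250
  i=1: min(250*2^1, 4670) = 500
  i=2: min(250*2^2, 4670) = 1000
  i=3: min(250*2^3, 4670) = 2000
  i=4: min(250*2^4, 4670) = 4000
  i=5: min(250*2^5, 4670) = 4670
  i=6: min(250*2^6, 4670) = 4670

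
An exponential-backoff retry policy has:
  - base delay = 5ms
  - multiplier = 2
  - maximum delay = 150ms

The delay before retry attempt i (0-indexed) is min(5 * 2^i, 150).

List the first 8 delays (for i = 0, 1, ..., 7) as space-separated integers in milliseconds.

Computing each delay:
  i=0: min(5*2^0, 150) = 5
  i=1: min(5*2^1, 150) = 10
  i=2: min(5*2^2, 150) = 20
  i=3: min(5*2^3, 150) = 40
  i=4: min(5*2^4, 150) = 80
  i=5: min(5*2^5, 150) = 150
  i=6: min(5*2^6, 150) = 150
  i=7: min(5*2^7, 150) = 150

Answer: 5 10 20 40 80 150 150 150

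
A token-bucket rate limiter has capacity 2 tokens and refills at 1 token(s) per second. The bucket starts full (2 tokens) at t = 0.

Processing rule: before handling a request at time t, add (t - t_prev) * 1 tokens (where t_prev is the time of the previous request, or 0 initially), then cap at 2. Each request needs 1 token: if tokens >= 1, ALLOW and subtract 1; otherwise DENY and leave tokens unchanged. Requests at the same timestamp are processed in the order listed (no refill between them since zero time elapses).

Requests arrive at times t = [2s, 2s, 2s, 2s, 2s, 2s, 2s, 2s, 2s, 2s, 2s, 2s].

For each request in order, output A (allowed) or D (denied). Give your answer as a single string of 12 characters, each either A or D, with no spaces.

Answer: AADDDDDDDDDD

Derivation:
Simulating step by step:
  req#1 t=2s: ALLOW
  req#2 t=2s: ALLOW
  req#3 t=2s: DENY
  req#4 t=2s: DENY
  req#5 t=2s: DENY
  req#6 t=2s: DENY
  req#7 t=2s: DENY
  req#8 t=2s: DENY
  req#9 t=2s: DENY
  req#10 t=2s: DENY
  req#11 t=2s: DENY
  req#12 t=2s: DENY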